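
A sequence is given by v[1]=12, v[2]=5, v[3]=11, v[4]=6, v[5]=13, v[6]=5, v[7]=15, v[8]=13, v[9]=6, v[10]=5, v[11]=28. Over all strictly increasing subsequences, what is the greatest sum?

Let S[i] be the best sum of a strictly increasing subsequence ending at i:
i:      1  2  3  4  5  6  7  8  9 10 11
v[i]:  12  5 11  6 13  5 15 13  6  5 28
S:     12  5 16 11 29  5 44 29 11  5 72
Maximum is 72 (e.g. 5 + 11 + 13 + 15 + 28).

72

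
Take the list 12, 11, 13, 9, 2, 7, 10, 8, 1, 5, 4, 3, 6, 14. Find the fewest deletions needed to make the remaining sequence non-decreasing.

Fewest deletions = n − (longest non-decreasing subsequence).
i:      1  2  3  4  5  6  7  8  9 10 11 12 13 14
a[i]:  12 11 13  9  2  7 10  8  1  5  4  3  6 14
dp:     1  1  2  1  1  2  3  3  1  2  2  2  3  4
max dp = 4, so deletions = 14 − 4 = 10.

10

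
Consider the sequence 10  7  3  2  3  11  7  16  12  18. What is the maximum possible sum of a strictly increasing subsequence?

Let S[i] be the best sum of a strictly increasing subsequence ending at i:
i:      1  2  3  4  5  6  7  8  9 10
a[i]:  10  7  3  2  3 11  7 16 12 18
S:     10  7  3  2  5 21 12 37 33 55
Maximum is 55 (e.g. 10 + 11 + 16 + 18).

55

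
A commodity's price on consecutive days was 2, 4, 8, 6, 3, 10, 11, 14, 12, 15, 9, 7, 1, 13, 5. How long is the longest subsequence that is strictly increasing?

7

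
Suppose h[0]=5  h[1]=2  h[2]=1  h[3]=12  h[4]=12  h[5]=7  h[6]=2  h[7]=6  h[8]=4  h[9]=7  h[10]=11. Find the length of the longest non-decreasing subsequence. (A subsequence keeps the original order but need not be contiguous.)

5

Track the smallest tail for each achievable length (allowing ties):
5 → extends → [5]
2 → replaces 5 → [2]
1 → replaces 2 → [1]
12 → extends → [1, 12]
12 → extends → [1, 12, 12]
7 → replaces 12 → [1, 7, 12]
2 → replaces 7 → [1, 2, 12]
6 → replaces 12 → [1, 2, 6]
4 → replaces 6 → [1, 2, 4]
7 → extends → [1, 2, 4, 7]
11 → extends → [1, 2, 4, 7, 11]
Five tails, so the longest non-decreasing subsequence has length 5 (e.g. 2, 2, 6, 7, 11).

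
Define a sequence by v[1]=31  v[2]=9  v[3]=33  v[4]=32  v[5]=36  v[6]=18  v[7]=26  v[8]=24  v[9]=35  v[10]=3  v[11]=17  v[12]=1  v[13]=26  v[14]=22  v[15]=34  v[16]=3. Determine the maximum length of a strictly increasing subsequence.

5

Let dp[i] be the length of the longest such subsequence ending at index i:
i:      1  2  3  4  5  6  7  8  9 10 11 12 13 14 15 16
v[i]:  31  9 33 32 36 18 26 24 35  3 17  1 26 22 34  3
dp:     1  1  2  2  3  2  3  3  4  1  2  1  4  3  5  2
Maximum dp value is 5.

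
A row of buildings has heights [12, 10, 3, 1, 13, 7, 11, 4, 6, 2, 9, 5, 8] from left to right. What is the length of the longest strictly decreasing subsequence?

5

Let dp[i] be the longest strictly decreasing subsequence ending at i:
i:      1  2  3  4  5  6  7  8  9 10 11 12 13
a[i]:  12 10  3  1 13  7 11  4  6  2  9  5  8
dp:     1  2  3  4  1  3  2  4  4  5  3  5  4
Maximum is 5.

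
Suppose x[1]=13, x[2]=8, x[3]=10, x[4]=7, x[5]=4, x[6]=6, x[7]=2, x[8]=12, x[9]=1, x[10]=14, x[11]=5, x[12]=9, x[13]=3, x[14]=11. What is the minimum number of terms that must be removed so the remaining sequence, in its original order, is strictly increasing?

Fewest deletions = n − (longest strictly increasing subsequence).
i:      1  2  3  4  5  6  7  8  9 10 11 12 13 14
x[i]:  13  8 10  7  4  6  2 12  1 14  5  9  3 11
dp:     1  1  2  1  1  2  1  3  1  4  2  3  2  4
max dp = 4, so deletions = 14 − 4 = 10.

10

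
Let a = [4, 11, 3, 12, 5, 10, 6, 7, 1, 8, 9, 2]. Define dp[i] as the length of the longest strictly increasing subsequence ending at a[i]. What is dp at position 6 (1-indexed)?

dp[i] = 1 + max{dp[j] : j<i, a[j]<a[i]} (or 1 if no such j):
i:      1  2  3  4  5  6  7  8  9 10 11 12
a[i]:   4 11  3 12  5 10  6  7  1  8  9  2
dp:     1  2  1  3  2  3  3  4  1  5  6  2
At index 6 the value is 3.

3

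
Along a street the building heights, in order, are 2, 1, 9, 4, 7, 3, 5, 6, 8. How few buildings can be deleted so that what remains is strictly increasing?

Fewest deletions = n − (longest strictly increasing subsequence).
Patience tails:
2 → extends → [2]
1 → replaces 2 → [1]
9 → extends → [1, 9]
4 → replaces 9 → [1, 4]
7 → extends → [1, 4, 7]
3 → replaces 4 → [1, 3, 7]
5 → replaces 7 → [1, 3, 5]
6 → extends → [1, 3, 5, 6]
8 → extends → [1, 3, 5, 6, 8]
Longest strictly increasing subsequence has length 5, so deletions = 9 − 5 = 4.

4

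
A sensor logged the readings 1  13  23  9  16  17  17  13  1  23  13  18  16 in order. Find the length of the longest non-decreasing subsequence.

Track the smallest tail for each achievable length (allowing ties):
1 → extends → [1]
13 → extends → [1, 13]
23 → extends → [1, 13, 23]
9 → replaces 13 → [1, 9, 23]
16 → replaces 23 → [1, 9, 16]
17 → extends → [1, 9, 16, 17]
17 → extends → [1, 9, 16, 17, 17]
13 → replaces 16 → [1, 9, 13, 17, 17]
1 → replaces 9 → [1, 1, 13, 17, 17]
23 → extends → [1, 1, 13, 17, 17, 23]
13 → replaces 17 → [1, 1, 13, 13, 17, 23]
18 → replaces 23 → [1, 1, 13, 13, 17, 18]
16 → replaces 17 → [1, 1, 13, 13, 16, 18]
Six tails, so the longest non-decreasing subsequence has length 6 (e.g. 1, 13, 16, 17, 17, 23).

6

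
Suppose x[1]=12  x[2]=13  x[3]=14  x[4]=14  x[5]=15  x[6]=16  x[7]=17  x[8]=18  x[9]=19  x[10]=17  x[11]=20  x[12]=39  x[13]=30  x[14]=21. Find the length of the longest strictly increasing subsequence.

Track the smallest tail for each achievable length (strict):
12 → extends → [12]
13 → extends → [12, 13]
14 → extends → [12, 13, 14]
14 → already a tail → [12, 13, 14]
15 → extends → [12, 13, 14, 15]
16 → extends → [12, 13, 14, 15, 16]
17 → extends → [12, 13, 14, 15, 16, 17]
18 → extends → [12, 13, 14, 15, 16, 17, 18]
19 → extends → [12, 13, 14, 15, 16, 17, 18, 19]
17 → already a tail → [12, 13, 14, 15, 16, 17, 18, 19]
20 → extends → [12, 13, 14, 15, 16, 17, 18, 19, 20]
39 → extends → [12, 13, 14, 15, 16, 17, 18, 19, 20, 39]
30 → replaces 39 → [12, 13, 14, 15, 16, 17, 18, 19, 20, 30]
21 → replaces 30 → [12, 13, 14, 15, 16, 17, 18, 19, 20, 21]
Ten tails, so the longest strictly increasing subsequence has length 10 (e.g. 12, 13, 14, 15, 16, 17, 18, 19, 20, 39).

10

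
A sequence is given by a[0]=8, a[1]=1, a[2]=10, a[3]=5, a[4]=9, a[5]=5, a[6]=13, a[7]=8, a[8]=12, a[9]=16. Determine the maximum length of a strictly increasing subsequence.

5

Let dp[i] be the length of the longest such subsequence ending at index i:
i:      0  1  2  3  4  5  6  7  8  9
a[i]:   8  1 10  5  9  5 13  8 12 16
dp:     1  1  2  2  3  2  4  3  4  5
Maximum dp value is 5.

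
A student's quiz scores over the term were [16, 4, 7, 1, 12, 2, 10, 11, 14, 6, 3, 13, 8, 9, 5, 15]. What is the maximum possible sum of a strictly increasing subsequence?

61

Let S[i] be the best sum of a strictly increasing subsequence ending at i:
i:      1  2  3  4  5  6  7  8  9 10 11 12 13 14 15 16
a[i]:  16  4  7  1 12  2 10 11 14  6  3 13  8  9  5 15
S:     16  4 11  1 23  3 21 32 46 10  6 45 19 28 11 61
Maximum is 61 (e.g. 4 + 7 + 10 + 11 + 14 + 15).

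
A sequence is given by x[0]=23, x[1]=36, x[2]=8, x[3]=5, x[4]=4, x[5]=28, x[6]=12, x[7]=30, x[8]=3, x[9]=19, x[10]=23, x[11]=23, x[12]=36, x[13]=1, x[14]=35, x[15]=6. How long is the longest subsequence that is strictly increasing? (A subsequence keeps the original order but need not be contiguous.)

5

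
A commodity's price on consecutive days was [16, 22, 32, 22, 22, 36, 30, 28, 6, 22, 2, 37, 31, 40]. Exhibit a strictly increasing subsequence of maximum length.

Patience tails give the LIS length; then backtrack through the dp parents:
16 → extends → [16]
22 → extends → [16, 22]
32 → extends → [16, 22, 32]
22 → already a tail → [16, 22, 32]
22 → already a tail → [16, 22, 32]
36 → extends → [16, 22, 32, 36]
30 → replaces 32 → [16, 22, 30, 36]
28 → replaces 30 → [16, 22, 28, 36]
6 → replaces 16 → [6, 22, 28, 36]
22 → already a tail → [6, 22, 28, 36]
2 → replaces 6 → [2, 22, 28, 36]
37 → extends → [2, 22, 28, 36, 37]
31 → replaces 36 → [2, 22, 28, 31, 37]
40 → extends → [2, 22, 28, 31, 37, 40]
Length 6; one witness is 16, 22, 32, 36, 37, 40.

16, 22, 32, 36, 37, 40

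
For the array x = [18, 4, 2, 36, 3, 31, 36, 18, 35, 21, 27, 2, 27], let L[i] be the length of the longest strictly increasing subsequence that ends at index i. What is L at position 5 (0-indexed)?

3

dp[i] = 1 + max{dp[j] : j<i, x[j]<x[i]} (or 1 if no such j):
i:      0  1  2  3  4  5  6  7  8  9 10 11 12
x[i]:  18  4  2 36  3 31 36 18 35 21 27  2 27
dp:     1  1  1  2  2  3  4  3  4  4  5  1  5
At index 5 the value is 3.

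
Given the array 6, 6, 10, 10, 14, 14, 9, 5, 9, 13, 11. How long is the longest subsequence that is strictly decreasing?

3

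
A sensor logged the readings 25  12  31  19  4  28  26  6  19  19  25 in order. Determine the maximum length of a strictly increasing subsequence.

4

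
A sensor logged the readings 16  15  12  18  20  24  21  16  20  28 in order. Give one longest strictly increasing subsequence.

16, 18, 20, 24, 28

Patience tails give the LIS length; then backtrack through the dp parents:
16 → extends → [16]
15 → replaces 16 → [15]
12 → replaces 15 → [12]
18 → extends → [12, 18]
20 → extends → [12, 18, 20]
24 → extends → [12, 18, 20, 24]
21 → replaces 24 → [12, 18, 20, 21]
16 → replaces 18 → [12, 16, 20, 21]
20 → already a tail → [12, 16, 20, 21]
28 → extends → [12, 16, 20, 21, 28]
Length 5; one witness is 16, 18, 20, 24, 28.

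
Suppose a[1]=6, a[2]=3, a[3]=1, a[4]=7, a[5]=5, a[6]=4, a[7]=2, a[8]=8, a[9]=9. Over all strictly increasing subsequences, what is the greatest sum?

Let S[i] be the best sum of a strictly increasing subsequence ending at i:
i:      1  2  3  4  5  6  7  8  9
a[i]:   6  3  1  7  5  4  2  8  9
S:      6  3  1 13  8  7  3 21 30
Maximum is 30 (e.g. 6 + 7 + 8 + 9).

30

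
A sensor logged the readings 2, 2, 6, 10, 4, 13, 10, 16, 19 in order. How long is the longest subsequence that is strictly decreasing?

2

Negate each value so 'decreasing' becomes 'increasing', then run patience tails on the negated sequence:
-2 → extends → [-2]
-2 → already a tail → [-2]
-6 → replaces -2 → [-6]
-10 → replaces -6 → [-10]
-4 → extends → [-10, -4]
-13 → replaces -10 → [-13, -4]
-10 → replaces -4 → [-13, -10]
-16 → replaces -13 → [-16, -10]
-19 → replaces -16 → [-19, -10]
Two tails, so the longest strictly decreasing subsequence of the original has length 2.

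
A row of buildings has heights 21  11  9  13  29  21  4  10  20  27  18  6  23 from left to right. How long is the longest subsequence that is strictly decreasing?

5

Let dp[i] be the longest strictly decreasing subsequence ending at i:
i:      1  2  3  4  5  6  7  8  9 10 11 12 13
a[i]:  21 11  9 13 29 21  4 10 20 27 18  6 23
dp:     1  2  3  2  1  2  4  3  3  2  4  5  3
Maximum is 5.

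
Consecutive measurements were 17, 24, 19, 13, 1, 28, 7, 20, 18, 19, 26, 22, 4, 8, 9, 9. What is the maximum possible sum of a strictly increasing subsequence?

82

Let S[i] be the best sum of a strictly increasing subsequence ending at i:
i:      1  2  3  4  5  6  7  8  9 10 11 12 13 14 15 16
a[i]:  17 24 19 13  1 28  7 20 18 19 26 22  4  8  9  9
S:     17 41 36 13  1 69  8 56 35 54 82 78  5 16 25 25
Maximum is 82 (e.g. 17 + 19 + 20 + 26).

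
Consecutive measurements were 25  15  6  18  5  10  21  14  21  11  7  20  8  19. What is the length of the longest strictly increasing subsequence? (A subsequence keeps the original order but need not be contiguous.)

4

Track the smallest tail for each achievable length (strict):
25 → extends → [25]
15 → replaces 25 → [15]
6 → replaces 15 → [6]
18 → extends → [6, 18]
5 → replaces 6 → [5, 18]
10 → replaces 18 → [5, 10]
21 → extends → [5, 10, 21]
14 → replaces 21 → [5, 10, 14]
21 → extends → [5, 10, 14, 21]
11 → replaces 14 → [5, 10, 11, 21]
7 → replaces 10 → [5, 7, 11, 21]
20 → replaces 21 → [5, 7, 11, 20]
8 → replaces 11 → [5, 7, 8, 20]
19 → replaces 20 → [5, 7, 8, 19]
Four tails, so the longest strictly increasing subsequence has length 4 (e.g. 6, 10, 14, 21).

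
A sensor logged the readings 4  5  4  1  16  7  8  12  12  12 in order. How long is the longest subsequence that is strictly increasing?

5

Let dp[i] be the length of the longest such subsequence ending at index i:
i:      1  2  3  4  5  6  7  8  9 10
a[i]:   4  5  4  1 16  7  8 12 12 12
dp:     1  2  1  1  3  3  4  5  5  5
Maximum dp value is 5.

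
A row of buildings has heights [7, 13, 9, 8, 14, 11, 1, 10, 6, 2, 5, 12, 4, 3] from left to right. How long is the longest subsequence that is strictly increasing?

Track the smallest tail for each achievable length (strict):
7 → extends → [7]
13 → extends → [7, 13]
9 → replaces 13 → [7, 9]
8 → replaces 9 → [7, 8]
14 → extends → [7, 8, 14]
11 → replaces 14 → [7, 8, 11]
1 → replaces 7 → [1, 8, 11]
10 → replaces 11 → [1, 8, 10]
6 → replaces 8 → [1, 6, 10]
2 → replaces 6 → [1, 2, 10]
5 → replaces 10 → [1, 2, 5]
12 → extends → [1, 2, 5, 12]
4 → replaces 5 → [1, 2, 4, 12]
3 → replaces 4 → [1, 2, 3, 12]
Four tails, so the longest strictly increasing subsequence has length 4 (e.g. 7, 9, 11, 12).

4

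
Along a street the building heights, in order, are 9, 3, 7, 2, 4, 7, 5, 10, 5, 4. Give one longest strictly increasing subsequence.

3, 4, 7, 10

Patience tails give the LIS length; then backtrack through the dp parents:
9 → extends → [9]
3 → replaces 9 → [3]
7 → extends → [3, 7]
2 → replaces 3 → [2, 7]
4 → replaces 7 → [2, 4]
7 → extends → [2, 4, 7]
5 → replaces 7 → [2, 4, 5]
10 → extends → [2, 4, 5, 10]
5 → already a tail → [2, 4, 5, 10]
4 → already a tail → [2, 4, 5, 10]
Length 4; one witness is 3, 4, 7, 10.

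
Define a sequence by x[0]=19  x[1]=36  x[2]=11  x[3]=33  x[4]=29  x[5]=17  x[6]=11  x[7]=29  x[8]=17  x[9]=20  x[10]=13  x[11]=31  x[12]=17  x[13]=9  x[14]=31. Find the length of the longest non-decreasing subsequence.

6

Track the smallest tail for each achievable length (allowing ties):
19 → extends → [19]
36 → extends → [19, 36]
11 → replaces 19 → [11, 36]
33 → replaces 36 → [11, 33]
29 → replaces 33 → [11, 29]
17 → replaces 29 → [11, 17]
11 → replaces 17 → [11, 11]
29 → extends → [11, 11, 29]
17 → replaces 29 → [11, 11, 17]
20 → extends → [11, 11, 17, 20]
13 → replaces 17 → [11, 11, 13, 20]
31 → extends → [11, 11, 13, 20, 31]
17 → replaces 20 → [11, 11, 13, 17, 31]
9 → replaces 11 → [9, 11, 13, 17, 31]
31 → extends → [9, 11, 13, 17, 31, 31]
Six tails, so the longest non-decreasing subsequence has length 6 (e.g. 11, 17, 17, 20, 31, 31).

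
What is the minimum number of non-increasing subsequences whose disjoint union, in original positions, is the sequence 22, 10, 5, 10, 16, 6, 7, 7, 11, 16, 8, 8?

5

Place each on the leftmost legal pile:
22 → new pile 1 (tops now [22])
10 → pile 1 (tops now [10])
5 → pile 1 (tops now [5])
10 → new pile 2 (tops now [5, 10])
16 → new pile 3 (tops now [5, 10, 16])
6 → pile 2 (tops now [5, 6, 16])
7 → pile 3 (tops now [5, 6, 7])
7 → pile 3 (tops now [5, 6, 7])
11 → new pile 4 (tops now [5, 6, 7, 11])
16 → new pile 5 (tops now [5, 6, 7, 11, 16])
8 → pile 4 (tops now [5, 6, 7, 8, 16])
8 → pile 4 (tops now [5, 6, 7, 8, 16])
Five piles.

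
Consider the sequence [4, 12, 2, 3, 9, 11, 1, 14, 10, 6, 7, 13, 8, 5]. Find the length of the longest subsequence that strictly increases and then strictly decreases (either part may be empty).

8

inc[i] = longest strictly increasing subsequence ending at i; dec[i] = longest strictly decreasing subsequence starting at i:
i:      1  2  3  4  5  6  7  8  9 10 11 12 13 14
a[i]:   4 12  2  3  9 11  1 14 10  6  7 13  8  5
inc:    1  2  1  2  3  4  1  5  4  3  4  5  5  3
dec:    3  5  2  2  3  4  1  4  3  2  2  3  2  1
Best peak at i=8 (value 14): inc=5, dec=4, length 5+4−1 = 8.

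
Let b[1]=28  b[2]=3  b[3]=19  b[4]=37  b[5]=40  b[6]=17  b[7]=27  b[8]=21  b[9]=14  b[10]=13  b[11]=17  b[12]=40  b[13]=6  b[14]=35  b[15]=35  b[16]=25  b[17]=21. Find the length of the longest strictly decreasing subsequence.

Negate each value so 'decreasing' becomes 'increasing', then run patience tails on the negated sequence:
-28 → extends → [-28]
-3 → extends → [-28, -3]
-19 → replaces -3 → [-28, -19]
-37 → replaces -28 → [-37, -19]
-40 → replaces -37 → [-40, -19]
-17 → extends → [-40, -19, -17]
-27 → replaces -19 → [-40, -27, -17]
-21 → replaces -17 → [-40, -27, -21]
-14 → extends → [-40, -27, -21, -14]
-13 → extends → [-40, -27, -21, -14, -13]
-17 → replaces -14 → [-40, -27, -21, -17, -13]
-40 → already a tail → [-40, -27, -21, -17, -13]
-6 → extends → [-40, -27, -21, -17, -13, -6]
-35 → replaces -27 → [-40, -35, -21, -17, -13, -6]
-35 → already a tail → [-40, -35, -21, -17, -13, -6]
-25 → replaces -21 → [-40, -35, -25, -17, -13, -6]
-21 → replaces -17 → [-40, -35, -25, -21, -13, -6]
Six tails, so the longest strictly decreasing subsequence of the original has length 6.

6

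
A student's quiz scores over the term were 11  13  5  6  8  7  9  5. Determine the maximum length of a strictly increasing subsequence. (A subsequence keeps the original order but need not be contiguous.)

Track the smallest tail for each achievable length (strict):
11 → extends → [11]
13 → extends → [11, 13]
5 → replaces 11 → [5, 13]
6 → replaces 13 → [5, 6]
8 → extends → [5, 6, 8]
7 → replaces 8 → [5, 6, 7]
9 → extends → [5, 6, 7, 9]
5 → already a tail → [5, 6, 7, 9]
Four tails, so the longest strictly increasing subsequence has length 4 (e.g. 5, 6, 8, 9).

4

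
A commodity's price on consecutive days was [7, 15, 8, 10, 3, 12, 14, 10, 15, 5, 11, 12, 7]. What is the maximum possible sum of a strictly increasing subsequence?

Let S[i] be the best sum of a strictly increasing subsequence ending at i:
i:      1  2  3  4  5  6  7  8  9 10 11 12 13
a[i]:   7 15  8 10  3 12 14 10 15  5 11 12  7
S:      7 22 15 25  3 37 51 25 66  8 36 48 15
Maximum is 66 (e.g. 7 + 8 + 10 + 12 + 14 + 15).

66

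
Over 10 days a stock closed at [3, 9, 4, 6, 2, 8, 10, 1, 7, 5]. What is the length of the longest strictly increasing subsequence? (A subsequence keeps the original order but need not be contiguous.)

5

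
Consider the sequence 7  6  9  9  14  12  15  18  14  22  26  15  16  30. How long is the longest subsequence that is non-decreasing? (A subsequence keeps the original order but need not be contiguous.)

Let dp[i] be the length of the longest such subsequence ending at index i:
i:      1  2  3  4  5  6  7  8  9 10 11 12 13 14
a[i]:   7  6  9  9 14 12 15 18 14 22 26 15 16 30
dp:     1  1  2  3  4  4  5  6  5  7  8  6  7  9
Maximum dp value is 9.

9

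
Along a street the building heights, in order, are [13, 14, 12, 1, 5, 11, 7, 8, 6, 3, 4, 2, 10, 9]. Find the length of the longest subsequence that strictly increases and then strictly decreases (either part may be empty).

inc[i] = longest strictly increasing subsequence ending at i; dec[i] = longest strictly decreasing subsequence starting at i:
i:      1  2  3  4  5  6  7  8  9 10 11 12 13 14
a[i]:  13 14 12  1  5 11  7  8  6  3  4  2 10  9
inc:    1  2  1  1  2  3  3  4  3  2  3  2  5  5
dec:    7  7  6  1  3  5  4  4  3  2  2  1  2  1
Best peak at i=2 (value 14): inc=2, dec=7, length 2+7−1 = 8.

8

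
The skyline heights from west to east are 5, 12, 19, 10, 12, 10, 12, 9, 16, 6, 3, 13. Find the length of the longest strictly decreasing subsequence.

Negate each value so 'decreasing' becomes 'increasing', then run patience tails on the negated sequence:
-5 → extends → [-5]
-12 → replaces -5 → [-12]
-19 → replaces -12 → [-19]
-10 → extends → [-19, -10]
-12 → replaces -10 → [-19, -12]
-10 → extends → [-19, -12, -10]
-12 → already a tail → [-19, -12, -10]
-9 → extends → [-19, -12, -10, -9]
-16 → replaces -12 → [-19, -16, -10, -9]
-6 → extends → [-19, -16, -10, -9, -6]
-3 → extends → [-19, -16, -10, -9, -6, -3]
-13 → replaces -10 → [-19, -16, -13, -9, -6, -3]
Six tails, so the longest strictly decreasing subsequence of the original has length 6.

6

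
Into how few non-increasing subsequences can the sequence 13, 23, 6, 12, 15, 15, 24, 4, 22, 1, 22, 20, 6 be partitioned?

4

Place each on the leftmost legal pile:
13 → new pile 1 (tops now [13])
23 → new pile 2 (tops now [13, 23])
6 → pile 1 (tops now [6, 23])
12 → pile 2 (tops now [6, 12])
15 → new pile 3 (tops now [6, 12, 15])
15 → pile 3 (tops now [6, 12, 15])
24 → new pile 4 (tops now [6, 12, 15, 24])
4 → pile 1 (tops now [4, 12, 15, 24])
22 → pile 4 (tops now [4, 12, 15, 22])
1 → pile 1 (tops now [1, 12, 15, 22])
22 → pile 4 (tops now [1, 12, 15, 22])
20 → pile 4 (tops now [1, 12, 15, 20])
6 → pile 2 (tops now [1, 6, 15, 20])
Four piles.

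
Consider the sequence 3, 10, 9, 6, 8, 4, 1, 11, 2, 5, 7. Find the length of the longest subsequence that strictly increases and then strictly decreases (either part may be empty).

6

inc[i] = longest strictly increasing subsequence ending at i; dec[i] = longest strictly decreasing subsequence starting at i:
i:      1  2  3  4  5  6  7  8  9 10 11
a[i]:   3 10  9  6  8  4  1 11  2  5  7
inc:    1  2  2  2  3  2  1  4  2  3  4
dec:    2  5  4  3  3  2  1  2  1  1  1
Best peak at i=2 (value 10): inc=2, dec=5, length 2+5−1 = 6.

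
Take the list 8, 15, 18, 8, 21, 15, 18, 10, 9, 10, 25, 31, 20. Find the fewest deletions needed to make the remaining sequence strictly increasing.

7

Fewest deletions = n − (longest strictly increasing subsequence).
i:      1  2  3  4  5  6  7  8  9 10 11 12 13
a[i]:   8 15 18  8 21 15 18 10  9 10 25 31 20
dp:     1  2  3  1  4  2  3  2  2  3  5  6  4
max dp = 6, so deletions = 13 − 6 = 7.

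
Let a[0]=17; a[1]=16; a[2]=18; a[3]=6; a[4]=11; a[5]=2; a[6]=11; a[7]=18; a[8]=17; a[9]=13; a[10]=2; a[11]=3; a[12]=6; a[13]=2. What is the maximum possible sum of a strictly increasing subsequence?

35

Let S[i] be the best sum of a strictly increasing subsequence ending at i:
i:      0  1  2  3  4  5  6  7  8  9 10 11 12 13
a[i]:  17 16 18  6 11  2 11 18 17 13  2  3  6  2
S:     17 16 35  6 17  2 17 35 34 30  2  5 11  2
Maximum is 35 (e.g. 17 + 18).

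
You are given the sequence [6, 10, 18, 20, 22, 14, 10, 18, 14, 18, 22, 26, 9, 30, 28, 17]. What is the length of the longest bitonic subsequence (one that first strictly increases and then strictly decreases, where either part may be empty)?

9

inc[i] = longest strictly increasing subsequence ending at i; dec[i] = longest strictly decreasing subsequence starting at i:
i:      1  2  3  4  5  6  7  8  9 10 11 12 13 14 15 16
a[i]:   6 10 18 20 22 14 10 18 14 18 22 26  9 30 28 17
inc:    1  2  3  4  5  3  2  4  3  4  5  6  2  7  7  4
dec:    1  2  4  4  4  3  2  3  2  2  2  2  1  3  2  1
Best peak at i=14 (value 30): inc=7, dec=3, length 7+3−1 = 9.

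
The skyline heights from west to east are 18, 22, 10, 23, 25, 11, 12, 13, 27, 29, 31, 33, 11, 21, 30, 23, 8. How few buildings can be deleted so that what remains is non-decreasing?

Fewest deletions = n − (longest non-decreasing subsequence).
i:      1  2  3  4  5  6  7  8  9 10 11 12 13 14 15 16 17
a[i]:  18 22 10 23 25 11 12 13 27 29 31 33 11 21 30 23  8
dp:     1  2  1  3  4  2  3  4  5  6  7  8  3  5  7  6  1
max dp = 8, so deletions = 17 − 8 = 9.

9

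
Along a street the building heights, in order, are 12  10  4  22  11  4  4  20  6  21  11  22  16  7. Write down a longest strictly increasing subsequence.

Patience tails give the LIS length; then backtrack through the dp parents:
12 → extends → [12]
10 → replaces 12 → [10]
4 → replaces 10 → [4]
22 → extends → [4, 22]
11 → replaces 22 → [4, 11]
4 → already a tail → [4, 11]
4 → already a tail → [4, 11]
20 → extends → [4, 11, 20]
6 → replaces 11 → [4, 6, 20]
21 → extends → [4, 6, 20, 21]
11 → replaces 20 → [4, 6, 11, 21]
22 → extends → [4, 6, 11, 21, 22]
16 → replaces 21 → [4, 6, 11, 16, 22]
7 → replaces 11 → [4, 6, 7, 16, 22]
Length 5; one witness is 10, 11, 20, 21, 22.

10, 11, 20, 21, 22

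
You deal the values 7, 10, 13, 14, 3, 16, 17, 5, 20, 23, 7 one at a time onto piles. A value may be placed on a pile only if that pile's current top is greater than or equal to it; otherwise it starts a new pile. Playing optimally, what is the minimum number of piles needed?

8

The minimum number of non-increasing subsequences covering a sequence equals the length of its longest strictly increasing subsequence.
LIS length is 8 (e.g. 7, 10, 13, 14, 16, 17, 20, 23), so 8 piles are needed.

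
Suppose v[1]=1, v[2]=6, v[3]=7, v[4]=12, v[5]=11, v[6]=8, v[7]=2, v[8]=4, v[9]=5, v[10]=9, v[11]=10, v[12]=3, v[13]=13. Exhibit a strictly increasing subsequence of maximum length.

Patience tails give the LIS length; then backtrack through the dp parents:
1 → extends → [1]
6 → extends → [1, 6]
7 → extends → [1, 6, 7]
12 → extends → [1, 6, 7, 12]
11 → replaces 12 → [1, 6, 7, 11]
8 → replaces 11 → [1, 6, 7, 8]
2 → replaces 6 → [1, 2, 7, 8]
4 → replaces 7 → [1, 2, 4, 8]
5 → replaces 8 → [1, 2, 4, 5]
9 → extends → [1, 2, 4, 5, 9]
10 → extends → [1, 2, 4, 5, 9, 10]
3 → replaces 4 → [1, 2, 3, 5, 9, 10]
13 → extends → [1, 2, 3, 5, 9, 10, 13]
Length 7; one witness is 1, 6, 7, 8, 9, 10, 13.

1, 6, 7, 8, 9, 10, 13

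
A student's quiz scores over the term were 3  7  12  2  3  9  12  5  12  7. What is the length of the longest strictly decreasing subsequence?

Negate each value so 'decreasing' becomes 'increasing', then run patience tails on the negated sequence:
-3 → extends → [-3]
-7 → replaces -3 → [-7]
-12 → replaces -7 → [-12]
-2 → extends → [-12, -2]
-3 → replaces -2 → [-12, -3]
-9 → replaces -3 → [-12, -9]
-12 → already a tail → [-12, -9]
-5 → extends → [-12, -9, -5]
-12 → already a tail → [-12, -9, -5]
-7 → replaces -5 → [-12, -9, -7]
Three tails, so the longest strictly decreasing subsequence of the original has length 3.

3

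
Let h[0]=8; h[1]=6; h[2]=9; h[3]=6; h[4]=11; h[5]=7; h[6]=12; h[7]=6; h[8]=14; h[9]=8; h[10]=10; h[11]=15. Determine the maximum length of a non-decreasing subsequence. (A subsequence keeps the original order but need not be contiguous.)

Let dp[i] be the length of the longest such subsequence ending at index i:
i:      0  1  2  3  4  5  6  7  8  9 10 11
h[i]:   8  6  9  6 11  7 12  6 14  8 10 15
dp:     1  1  2  2  3  3  4  3  5  4  5  6
Maximum dp value is 6.

6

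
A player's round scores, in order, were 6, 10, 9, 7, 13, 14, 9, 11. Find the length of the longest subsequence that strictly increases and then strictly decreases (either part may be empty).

5

inc[i] = longest strictly increasing subsequence ending at i; dec[i] = longest strictly decreasing subsequence starting at i:
i:      1  2  3  4  5  6  7  8
a[i]:   6 10  9  7 13 14  9 11
inc:    1  2  2  2  3  4  3  4
dec:    1  3  2  1  2  2  1  1
Best peak at i=6 (value 14): inc=4, dec=2, length 4+2−1 = 5.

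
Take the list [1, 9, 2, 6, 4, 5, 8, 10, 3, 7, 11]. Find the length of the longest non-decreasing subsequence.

Let dp[i] be the length of the longest such subsequence ending at index i:
i:      1  2  3  4  5  6  7  8  9 10 11
a[i]:   1  9  2  6  4  5  8 10  3  7 11
dp:     1  2  2  3  3  4  5  6  3  5  7
Maximum dp value is 7.

7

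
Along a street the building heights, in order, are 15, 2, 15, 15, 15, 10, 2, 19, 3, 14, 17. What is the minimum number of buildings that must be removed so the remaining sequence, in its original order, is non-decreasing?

Fewest deletions = n − (longest non-decreasing subsequence).
Patience tails:
15 → extends → [15]
2 → replaces 15 → [2]
15 → extends → [2, 15]
15 → extends → [2, 15, 15]
15 → extends → [2, 15, 15, 15]
10 → replaces 15 → [2, 10, 15, 15]
2 → replaces 10 → [2, 2, 15, 15]
19 → extends → [2, 2, 15, 15, 19]
3 → replaces 15 → [2, 2, 3, 15, 19]
14 → replaces 15 → [2, 2, 3, 14, 19]
17 → replaces 19 → [2, 2, 3, 14, 17]
Longest non-decreasing subsequence has length 5, so deletions = 11 − 5 = 6.

6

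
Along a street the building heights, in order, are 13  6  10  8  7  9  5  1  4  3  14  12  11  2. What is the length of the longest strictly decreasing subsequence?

8

Negate each value so 'decreasing' becomes 'increasing', then run patience tails on the negated sequence:
-13 → extends → [-13]
-6 → extends → [-13, -6]
-10 → replaces -6 → [-13, -10]
-8 → extends → [-13, -10, -8]
-7 → extends → [-13, -10, -8, -7]
-9 → replaces -8 → [-13, -10, -9, -7]
-5 → extends → [-13, -10, -9, -7, -5]
-1 → extends → [-13, -10, -9, -7, -5, -1]
-4 → replaces -1 → [-13, -10, -9, -7, -5, -4]
-3 → extends → [-13, -10, -9, -7, -5, -4, -3]
-14 → replaces -13 → [-14, -10, -9, -7, -5, -4, -3]
-12 → replaces -10 → [-14, -12, -9, -7, -5, -4, -3]
-11 → replaces -9 → [-14, -12, -11, -7, -5, -4, -3]
-2 → extends → [-14, -12, -11, -7, -5, -4, -3, -2]
Eight tails, so the longest strictly decreasing subsequence of the original has length 8.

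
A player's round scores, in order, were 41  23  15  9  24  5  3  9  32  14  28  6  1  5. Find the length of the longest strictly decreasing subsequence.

Let dp[i] be the longest strictly decreasing subsequence ending at i:
i:      1  2  3  4  5  6  7  8  9 10 11 12 13 14
a[i]:  41 23 15  9 24  5  3  9 32 14 28  6  1  5
dp:     1  2  3  4  2  5  6  4  2  4  3  5  7  6
Maximum is 7.

7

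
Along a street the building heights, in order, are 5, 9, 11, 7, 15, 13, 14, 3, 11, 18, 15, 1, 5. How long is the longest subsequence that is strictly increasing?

Track the smallest tail for each achievable length (strict):
5 → extends → [5]
9 → extends → [5, 9]
11 → extends → [5, 9, 11]
7 → replaces 9 → [5, 7, 11]
15 → extends → [5, 7, 11, 15]
13 → replaces 15 → [5, 7, 11, 13]
14 → extends → [5, 7, 11, 13, 14]
3 → replaces 5 → [3, 7, 11, 13, 14]
11 → already a tail → [3, 7, 11, 13, 14]
18 → extends → [3, 7, 11, 13, 14, 18]
15 → replaces 18 → [3, 7, 11, 13, 14, 15]
1 → replaces 3 → [1, 7, 11, 13, 14, 15]
5 → replaces 7 → [1, 5, 11, 13, 14, 15]
Six tails, so the longest strictly increasing subsequence has length 6 (e.g. 5, 9, 11, 13, 14, 18).

6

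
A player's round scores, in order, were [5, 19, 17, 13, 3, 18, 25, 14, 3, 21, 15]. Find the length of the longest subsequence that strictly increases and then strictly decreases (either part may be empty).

6

inc[i] = longest strictly increasing subsequence ending at i; dec[i] = longest strictly decreasing subsequence starting at i:
i:      1  2  3  4  5  6  7  8  9 10 11
a[i]:   5 19 17 13  3 18 25 14  3 21 15
inc:    1  2  2  2  1  3  4  3  1  4  4
dec:    2  4  3  2  1  3  3  2  1  2  1
Best peak at i=7 (value 25): inc=4, dec=3, length 4+3−1 = 6.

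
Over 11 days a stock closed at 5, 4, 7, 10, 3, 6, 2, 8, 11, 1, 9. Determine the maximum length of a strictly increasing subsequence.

4

Let dp[i] be the length of the longest such subsequence ending at index i:
i:      1  2  3  4  5  6  7  8  9 10 11
a[i]:   5  4  7 10  3  6  2  8 11  1  9
dp:     1  1  2  3  1  2  1  3  4  1  4
Maximum dp value is 4.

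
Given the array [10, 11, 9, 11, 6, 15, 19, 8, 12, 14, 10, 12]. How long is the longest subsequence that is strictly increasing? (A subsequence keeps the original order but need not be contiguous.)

Track the smallest tail for each achievable length (strict):
10 → extends → [10]
11 → extends → [10, 11]
9 → replaces 10 → [9, 11]
11 → already a tail → [9, 11]
6 → replaces 9 → [6, 11]
15 → extends → [6, 11, 15]
19 → extends → [6, 11, 15, 19]
8 → replaces 11 → [6, 8, 15, 19]
12 → replaces 15 → [6, 8, 12, 19]
14 → replaces 19 → [6, 8, 12, 14]
10 → replaces 12 → [6, 8, 10, 14]
12 → replaces 14 → [6, 8, 10, 12]
Four tails, so the longest strictly increasing subsequence has length 4 (e.g. 10, 11, 15, 19).

4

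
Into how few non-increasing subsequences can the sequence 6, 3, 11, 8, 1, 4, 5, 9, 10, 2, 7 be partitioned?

Place each on the leftmost legal pile:
6 → new pile 1 (tops now [6])
3 → pile 1 (tops now [3])
11 → new pile 2 (tops now [3, 11])
8 → pile 2 (tops now [3, 8])
1 → pile 1 (tops now [1, 8])
4 → pile 2 (tops now [1, 4])
5 → new pile 3 (tops now [1, 4, 5])
9 → new pile 4 (tops now [1, 4, 5, 9])
10 → new pile 5 (tops now [1, 4, 5, 9, 10])
2 → pile 2 (tops now [1, 2, 5, 9, 10])
7 → pile 4 (tops now [1, 2, 5, 7, 10])
Five piles.

5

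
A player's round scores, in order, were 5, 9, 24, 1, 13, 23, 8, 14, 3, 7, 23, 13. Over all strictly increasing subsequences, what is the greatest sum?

64

Let S[i] be the best sum of a strictly increasing subsequence ending at i:
i:      1  2  3  4  5  6  7  8  9 10 11 12
a[i]:   5  9 24  1 13 23  8 14  3  7 23 13
S:      5 14 38  1 27 50 13 41  4 12 64 27
Maximum is 64 (e.g. 5 + 9 + 13 + 14 + 23).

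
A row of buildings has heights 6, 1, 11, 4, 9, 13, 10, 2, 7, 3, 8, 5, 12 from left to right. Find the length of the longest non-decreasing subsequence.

Track the smallest tail for each achievable length (allowing ties):
6 → extends → [6]
1 → replaces 6 → [1]
11 → extends → [1, 11]
4 → replaces 11 → [1, 4]
9 → extends → [1, 4, 9]
13 → extends → [1, 4, 9, 13]
10 → replaces 13 → [1, 4, 9, 10]
2 → replaces 4 → [1, 2, 9, 10]
7 → replaces 9 → [1, 2, 7, 10]
3 → replaces 7 → [1, 2, 3, 10]
8 → replaces 10 → [1, 2, 3, 8]
5 → replaces 8 → [1, 2, 3, 5]
12 → extends → [1, 2, 3, 5, 12]
Five tails, so the longest non-decreasing subsequence has length 5 (e.g. 1, 4, 9, 10, 12).

5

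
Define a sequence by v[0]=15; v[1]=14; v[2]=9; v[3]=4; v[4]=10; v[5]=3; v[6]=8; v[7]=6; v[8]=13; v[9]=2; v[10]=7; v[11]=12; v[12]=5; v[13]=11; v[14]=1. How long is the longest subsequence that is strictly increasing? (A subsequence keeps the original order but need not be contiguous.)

Let dp[i] be the length of the longest such subsequence ending at index i:
i:      0  1  2  3  4  5  6  7  8  9 10 11 12 13 14
v[i]:  15 14  9  4 10  3  8  6 13  2  7 12  5 11  1
dp:     1  1  1  1  2  1  2  2  3  1  3  4  2  4  1
Maximum dp value is 4.

4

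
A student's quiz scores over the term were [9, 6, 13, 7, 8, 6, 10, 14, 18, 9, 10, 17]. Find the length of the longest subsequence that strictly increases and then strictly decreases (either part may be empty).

inc[i] = longest strictly increasing subsequence ending at i; dec[i] = longest strictly decreasing subsequence starting at i:
i:      1  2  3  4  5  6  7  8  9 10 11 12
a[i]:   9  6 13  7  8  6 10 14 18  9 10 17
inc:    1  1  2  2  3  1  4  5  6  4  5  6
dec:    3  1  3  2  2  1  2  2  2  1  1  1
Best peak at i=9 (value 18): inc=6, dec=2, length 6+2−1 = 7.

7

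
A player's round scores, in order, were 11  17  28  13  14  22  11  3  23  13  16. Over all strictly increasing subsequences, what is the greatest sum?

83

Let S[i] be the best sum of a strictly increasing subsequence ending at i:
i:      1  2  3  4  5  6  7  8  9 10 11
a[i]:  11 17 28 13 14 22 11  3 23 13 16
S:     11 28 56 24 38 60 11  3 83 24 54
Maximum is 83 (e.g. 11 + 13 + 14 + 22 + 23).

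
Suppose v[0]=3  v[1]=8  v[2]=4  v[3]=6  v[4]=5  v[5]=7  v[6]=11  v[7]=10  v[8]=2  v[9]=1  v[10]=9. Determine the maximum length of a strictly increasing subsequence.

Track the smallest tail for each achievable length (strict):
3 → extends → [3]
8 → extends → [3, 8]
4 → replaces 8 → [3, 4]
6 → extends → [3, 4, 6]
5 → replaces 6 → [3, 4, 5]
7 → extends → [3, 4, 5, 7]
11 → extends → [3, 4, 5, 7, 11]
10 → replaces 11 → [3, 4, 5, 7, 10]
2 → replaces 3 → [2, 4, 5, 7, 10]
1 → replaces 2 → [1, 4, 5, 7, 10]
9 → replaces 10 → [1, 4, 5, 7, 9]
Five tails, so the longest strictly increasing subsequence has length 5 (e.g. 3, 4, 6, 7, 11).

5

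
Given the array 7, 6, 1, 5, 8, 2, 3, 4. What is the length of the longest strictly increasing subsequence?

4

Let dp[i] be the length of the longest such subsequence ending at index i:
i:     1 2 3 4 5 6 7 8
a[i]:  7 6 1 5 8 2 3 4
dp:    1 1 1 2 3 2 3 4
Maximum dp value is 4.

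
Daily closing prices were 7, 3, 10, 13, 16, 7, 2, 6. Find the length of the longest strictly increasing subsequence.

Track the smallest tail for each achievable length (strict):
7 → extends → [7]
3 → replaces 7 → [3]
10 → extends → [3, 10]
13 → extends → [3, 10, 13]
16 → extends → [3, 10, 13, 16]
7 → replaces 10 → [3, 7, 13, 16]
2 → replaces 3 → [2, 7, 13, 16]
6 → replaces 7 → [2, 6, 13, 16]
Four tails, so the longest strictly increasing subsequence has length 4 (e.g. 7, 10, 13, 16).

4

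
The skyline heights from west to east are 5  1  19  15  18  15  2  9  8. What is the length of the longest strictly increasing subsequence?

3

Let dp[i] be the length of the longest such subsequence ending at index i:
i:      1  2  3  4  5  6  7  8  9
a[i]:   5  1 19 15 18 15  2  9  8
dp:     1  1  2  2  3  2  2  3  3
Maximum dp value is 3.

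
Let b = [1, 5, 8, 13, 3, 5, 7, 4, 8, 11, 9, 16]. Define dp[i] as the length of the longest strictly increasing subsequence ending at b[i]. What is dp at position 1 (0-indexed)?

2

dp[i] = 1 + max{dp[j] : j<i, b[j]<b[i]} (or 1 if no such j):
i:      0  1  2  3  4  5  6  7  8  9 10 11
b[i]:   1  5  8 13  3  5  7  4  8 11  9 16
dp:     1  2  3  4  2  3  4  3  5  6  6  7
At index 1 the value is 2.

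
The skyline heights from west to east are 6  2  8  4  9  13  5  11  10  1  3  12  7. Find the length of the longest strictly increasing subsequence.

5

Let dp[i] be the length of the longest such subsequence ending at index i:
i:      1  2  3  4  5  6  7  8  9 10 11 12 13
a[i]:   6  2  8  4  9 13  5 11 10  1  3 12  7
dp:     1  1  2  2  3  4  3  4  4  1  2  5  4
Maximum dp value is 5.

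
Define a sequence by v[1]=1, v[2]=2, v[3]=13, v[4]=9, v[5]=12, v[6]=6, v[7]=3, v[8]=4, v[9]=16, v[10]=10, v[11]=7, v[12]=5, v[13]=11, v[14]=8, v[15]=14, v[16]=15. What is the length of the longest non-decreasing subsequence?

Track the smallest tail for each achievable length (allowing ties):
1 → extends → [1]
2 → extends → [1, 2]
13 → extends → [1, 2, 13]
9 → replaces 13 → [1, 2, 9]
12 → extends → [1, 2, 9, 12]
6 → replaces 9 → [1, 2, 6, 12]
3 → replaces 6 → [1, 2, 3, 12]
4 → replaces 12 → [1, 2, 3, 4]
16 → extends → [1, 2, 3, 4, 16]
10 → replaces 16 → [1, 2, 3, 4, 10]
7 → replaces 10 → [1, 2, 3, 4, 7]
5 → replaces 7 → [1, 2, 3, 4, 5]
11 → extends → [1, 2, 3, 4, 5, 11]
8 → replaces 11 → [1, 2, 3, 4, 5, 8]
14 → extends → [1, 2, 3, 4, 5, 8, 14]
15 → extends → [1, 2, 3, 4, 5, 8, 14, 15]
Eight tails, so the longest non-decreasing subsequence has length 8 (e.g. 1, 2, 3, 4, 10, 11, 14, 15).

8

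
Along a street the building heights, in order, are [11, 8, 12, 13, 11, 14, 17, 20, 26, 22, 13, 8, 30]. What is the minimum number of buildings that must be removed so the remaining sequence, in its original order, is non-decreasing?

Fewest deletions = n − (longest non-decreasing subsequence).
Patience tails:
11 → extends → [11]
8 → replaces 11 → [8]
12 → extends → [8, 12]
13 → extends → [8, 12, 13]
11 → replaces 12 → [8, 11, 13]
14 → extends → [8, 11, 13, 14]
17 → extends → [8, 11, 13, 14, 17]
20 → extends → [8, 11, 13, 14, 17, 20]
26 → extends → [8, 11, 13, 14, 17, 20, 26]
22 → replaces 26 → [8, 11, 13, 14, 17, 20, 22]
13 → replaces 14 → [8, 11, 13, 13, 17, 20, 22]
8 → replaces 11 → [8, 8, 13, 13, 17, 20, 22]
30 → extends → [8, 8, 13, 13, 17, 20, 22, 30]
Longest non-decreasing subsequence has length 8, so deletions = 13 − 8 = 5.

5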